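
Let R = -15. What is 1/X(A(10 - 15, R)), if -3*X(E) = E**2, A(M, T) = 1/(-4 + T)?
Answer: -1083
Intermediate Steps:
X(E) = -E**2/3
1/X(A(10 - 15, R)) = 1/(-1/(3*(-4 - 15)**2)) = 1/(-(1/(-19))**2/3) = 1/(-(-1/19)**2/3) = 1/(-1/3*1/361) = 1/(-1/1083) = -1083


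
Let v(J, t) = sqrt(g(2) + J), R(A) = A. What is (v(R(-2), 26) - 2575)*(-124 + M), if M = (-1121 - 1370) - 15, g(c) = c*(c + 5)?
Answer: 6772250 - 5260*sqrt(3) ≈ 6.7631e+6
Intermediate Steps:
g(c) = c*(5 + c)
v(J, t) = sqrt(14 + J) (v(J, t) = sqrt(2*(5 + 2) + J) = sqrt(2*7 + J) = sqrt(14 + J))
M = -2506 (M = -2491 - 15 = -2506)
(v(R(-2), 26) - 2575)*(-124 + M) = (sqrt(14 - 2) - 2575)*(-124 - 2506) = (sqrt(12) - 2575)*(-2630) = (2*sqrt(3) - 2575)*(-2630) = (-2575 + 2*sqrt(3))*(-2630) = 6772250 - 5260*sqrt(3)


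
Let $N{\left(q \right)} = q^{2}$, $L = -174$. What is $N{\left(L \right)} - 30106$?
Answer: $170$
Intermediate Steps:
$N{\left(L \right)} - 30106 = \left(-174\right)^{2} - 30106 = 30276 - 30106 = 170$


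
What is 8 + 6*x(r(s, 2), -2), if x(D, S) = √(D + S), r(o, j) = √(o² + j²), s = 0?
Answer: 8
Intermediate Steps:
r(o, j) = √(j² + o²)
8 + 6*x(r(s, 2), -2) = 8 + 6*√(√(2² + 0²) - 2) = 8 + 6*√(√(4 + 0) - 2) = 8 + 6*√(√4 - 2) = 8 + 6*√(2 - 2) = 8 + 6*√0 = 8 + 6*0 = 8 + 0 = 8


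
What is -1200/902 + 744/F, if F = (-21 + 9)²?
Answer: 10381/2706 ≈ 3.8363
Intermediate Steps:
F = 144 (F = (-12)² = 144)
-1200/902 + 744/F = -1200/902 + 744/144 = -1200*1/902 + 744*(1/144) = -600/451 + 31/6 = 10381/2706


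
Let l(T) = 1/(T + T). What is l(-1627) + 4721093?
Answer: 15362436621/3254 ≈ 4.7211e+6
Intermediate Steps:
l(T) = 1/(2*T)
l(-1627) + 4721093 = (½)/(-1627) + 4721093 = (½)*(-1/1627) + 4721093 = -1/3254 + 4721093 = 15362436621/3254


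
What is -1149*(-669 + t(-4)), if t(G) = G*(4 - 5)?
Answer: 764085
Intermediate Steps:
t(G) = -G (t(G) = G*(-1) = -G)
-1149*(-669 + t(-4)) = -1149*(-669 - 1*(-4)) = -1149*(-669 + 4) = -1149*(-665) = 764085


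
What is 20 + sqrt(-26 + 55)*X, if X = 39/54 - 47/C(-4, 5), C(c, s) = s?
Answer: 20 - 781*sqrt(29)/90 ≈ -26.731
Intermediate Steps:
X = -781/90 (X = 39/54 - 47/5 = 39*(1/54) - 47*1/5 = 13/18 - 47/5 = -781/90 ≈ -8.6778)
20 + sqrt(-26 + 55)*X = 20 + sqrt(-26 + 55)*(-781/90) = 20 + sqrt(29)*(-781/90) = 20 - 781*sqrt(29)/90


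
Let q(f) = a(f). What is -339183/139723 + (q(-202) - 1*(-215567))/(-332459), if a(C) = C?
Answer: -142855884892/46452168857 ≈ -3.0753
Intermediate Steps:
q(f) = f
-339183/139723 + (q(-202) - 1*(-215567))/(-332459) = -339183/139723 + (-202 - 1*(-215567))/(-332459) = -339183*1/139723 + (-202 + 215567)*(-1/332459) = -339183/139723 + 215365*(-1/332459) = -339183/139723 - 215365/332459 = -142855884892/46452168857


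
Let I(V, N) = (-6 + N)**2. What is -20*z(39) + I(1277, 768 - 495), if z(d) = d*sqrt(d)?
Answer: 71289 - 780*sqrt(39) ≈ 66418.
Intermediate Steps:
z(d) = d**(3/2)
-20*z(39) + I(1277, 768 - 495) = -780*sqrt(39) + (-6 + (768 - 495))**2 = -780*sqrt(39) + (-6 + 273)**2 = -780*sqrt(39) + 267**2 = -780*sqrt(39) + 71289 = 71289 - 780*sqrt(39)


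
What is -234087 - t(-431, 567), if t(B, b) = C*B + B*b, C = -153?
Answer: -55653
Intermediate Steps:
t(B, b) = -153*B + B*b
-234087 - t(-431, 567) = -234087 - (-431)*(-153 + 567) = -234087 - (-431)*414 = -234087 - 1*(-178434) = -234087 + 178434 = -55653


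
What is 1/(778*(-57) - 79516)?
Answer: -1/123862 ≈ -8.0735e-6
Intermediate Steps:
1/(778*(-57) - 79516) = 1/(-44346 - 79516) = 1/(-123862) = -1/123862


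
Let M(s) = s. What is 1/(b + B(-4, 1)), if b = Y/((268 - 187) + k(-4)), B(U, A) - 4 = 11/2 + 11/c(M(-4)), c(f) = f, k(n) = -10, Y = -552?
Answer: -284/291 ≈ -0.97594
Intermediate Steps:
B(U, A) = 27/4 (B(U, A) = 4 + (11/2 + 11/(-4)) = 4 + (11*(½) + 11*(-¼)) = 4 + (11/2 - 11/4) = 4 + 11/4 = 27/4)
b = -552/71 (b = -552/((268 - 187) - 10) = -552/(81 - 10) = -552/71 ≈ -7.7747)
1/(b + B(-4, 1)) = 1/(-552/71 + 27/4) = 1/(-291/284) = -284/291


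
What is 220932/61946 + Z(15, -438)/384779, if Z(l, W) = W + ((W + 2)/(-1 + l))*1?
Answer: 297433263766/83424319769 ≈ 3.5653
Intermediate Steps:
Z(l, W) = W + (2 + W)/(-1 + l) (Z(l, W) = W + ((2 + W)/(-1 + l))*1 = W + (2 + W)/(-1 + l))
220932/61946 + Z(15, -438)/384779 = 220932/61946 + ((2 - 438*15)/(-1 + 15))/384779 = 220932*(1/61946) + ((2 - 6570)/14)*(1/384779) = 110466/30973 + ((1/14)*(-6568))*(1/384779) = 110466/30973 - 3284/7*1/384779 = 110466/30973 - 3284/2693453 = 297433263766/83424319769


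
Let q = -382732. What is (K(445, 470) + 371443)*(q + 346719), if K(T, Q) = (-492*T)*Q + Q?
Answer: 3692408820531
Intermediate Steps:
K(T, Q) = Q - 492*Q*T (K(T, Q) = -492*Q*T + Q = Q - 492*Q*T)
(K(445, 470) + 371443)*(q + 346719) = (470*(1 - 492*445) + 371443)*(-382732 + 346719) = (470*(1 - 218940) + 371443)*(-36013) = (470*(-218939) + 371443)*(-36013) = (-102901330 + 371443)*(-36013) = -102529887*(-36013) = 3692408820531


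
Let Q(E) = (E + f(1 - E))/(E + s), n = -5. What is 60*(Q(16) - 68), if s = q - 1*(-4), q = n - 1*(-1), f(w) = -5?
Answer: -16155/4 ≈ -4038.8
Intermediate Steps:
q = -4 (q = -5 - 1*(-1) = -5 + 1 = -4)
s = 0 (s = -4 - 1*(-4) = -4 + 4 = 0)
Q(E) = (-5 + E)/E (Q(E) = (E - 5)/(E + 0) = (-5 + E)/E)
60*(Q(16) - 68) = 60*((-5 + 16)/16 - 68) = 60*((1/16)*11 - 68) = 60*(11/16 - 68) = 60*(-1077/16) = -16155/4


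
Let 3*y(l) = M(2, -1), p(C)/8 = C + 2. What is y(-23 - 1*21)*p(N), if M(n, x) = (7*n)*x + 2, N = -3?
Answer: 32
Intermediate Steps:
M(n, x) = 2 + 7*n*x (M(n, x) = 7*n*x + 2 = 2 + 7*n*x)
p(C) = 16 + 8*C (p(C) = 8*(C + 2) = 8*(2 + C) = 16 + 8*C)
y(l) = -4 (y(l) = (2 + 7*2*(-1))/3 = (2 - 14)/3 = (⅓)*(-12) = -4)
y(-23 - 1*21)*p(N) = -4*(16 + 8*(-3)) = -4*(16 - 24) = -4*(-8) = 32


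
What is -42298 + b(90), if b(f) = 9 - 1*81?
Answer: -42370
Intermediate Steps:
b(f) = -72 (b(f) = 9 - 81 = -72)
-42298 + b(90) = -42298 - 72 = -42370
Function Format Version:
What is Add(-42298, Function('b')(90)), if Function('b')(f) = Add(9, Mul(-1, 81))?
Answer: -42370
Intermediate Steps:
Function('b')(f) = -72 (Function('b')(f) = Add(9, -81) = -72)
Add(-42298, Function('b')(90)) = Add(-42298, -72) = -42370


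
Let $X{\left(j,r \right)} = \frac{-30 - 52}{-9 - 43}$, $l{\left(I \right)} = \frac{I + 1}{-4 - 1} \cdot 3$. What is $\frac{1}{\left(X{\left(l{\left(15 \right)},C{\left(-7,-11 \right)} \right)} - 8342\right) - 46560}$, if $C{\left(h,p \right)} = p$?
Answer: $- \frac{26}{1427411} \approx -1.8215 \cdot 10^{-5}$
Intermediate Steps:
$l{\left(I \right)} = - \frac{3}{5} - \frac{3 I}{5}$ ($l{\left(I \right)} = \frac{1 + I}{-5} \cdot 3 = \left(1 + I\right) \left(- \frac{1}{5}\right) 3 = \left(- \frac{1}{5} - \frac{I}{5}\right) 3 = - \frac{3}{5} - \frac{3 I}{5}$)
$X{\left(j,r \right)} = \frac{41}{26}$ ($X{\left(j,r \right)} = - \frac{82}{-52} = \left(-82\right) \left(- \frac{1}{52}\right) = \frac{41}{26}$)
$\frac{1}{\left(X{\left(l{\left(15 \right)},C{\left(-7,-11 \right)} \right)} - 8342\right) - 46560} = \frac{1}{\left(\frac{41}{26} - 8342\right) - 46560} = \frac{1}{- \frac{216851}{26} - 46560} = \frac{1}{- \frac{1427411}{26}} = - \frac{26}{1427411}$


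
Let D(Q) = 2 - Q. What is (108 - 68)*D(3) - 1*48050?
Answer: -48090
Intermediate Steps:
(108 - 68)*D(3) - 1*48050 = (108 - 68)*(2 - 1*3) - 1*48050 = 40*(2 - 3) - 48050 = 40*(-1) - 48050 = -40 - 48050 = -48090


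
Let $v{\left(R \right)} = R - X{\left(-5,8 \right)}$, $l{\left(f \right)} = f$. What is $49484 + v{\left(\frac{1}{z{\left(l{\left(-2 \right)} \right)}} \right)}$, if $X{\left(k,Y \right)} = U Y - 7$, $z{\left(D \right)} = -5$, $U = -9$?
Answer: $\frac{247814}{5} \approx 49563.0$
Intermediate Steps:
$X{\left(k,Y \right)} = -7 - 9 Y$ ($X{\left(k,Y \right)} = - 9 Y - 7 = -7 - 9 Y$)
$v{\left(R \right)} = 79 + R$ ($v{\left(R \right)} = R - \left(-7 - 72\right) = R - -79 = R + 79 = 79 + R$)
$49484 + v{\left(\frac{1}{z{\left(l{\left(-2 \right)} \right)}} \right)} = 49484 + \left(79 + \frac{1}{-5}\right) = 49484 + \left(79 - \frac{1}{5}\right) = 49484 + \frac{394}{5} = \frac{247814}{5}$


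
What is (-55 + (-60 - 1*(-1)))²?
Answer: 12996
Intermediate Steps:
(-55 + (-60 - 1*(-1)))² = (-55 + (-60 + 1))² = (-55 - 59)² = (-114)² = 12996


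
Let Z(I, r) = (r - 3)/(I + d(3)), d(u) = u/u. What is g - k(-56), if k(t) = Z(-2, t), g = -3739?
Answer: -3798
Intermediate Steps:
d(u) = 1
Z(I, r) = (-3 + r)/(1 + I) (Z(I, r) = (r - 3)/(I + 1) = (-3 + r)/(1 + I))
k(t) = 3 - t (k(t) = (-3 + t)/(1 - 2) = (-3 + t)/(-1) = -(-3 + t) = 3 - t)
g - k(-56) = -3739 - (3 - 1*(-56)) = -3739 - (3 + 56) = -3739 - 1*59 = -3739 - 59 = -3798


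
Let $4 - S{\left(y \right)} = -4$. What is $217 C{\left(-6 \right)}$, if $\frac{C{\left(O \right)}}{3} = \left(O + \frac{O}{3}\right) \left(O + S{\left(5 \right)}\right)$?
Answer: $-10416$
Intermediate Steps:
$S{\left(y \right)} = 8$ ($S{\left(y \right)} = 4 - -4 = 4 + 4 = 8$)
$C{\left(O \right)} = 4 O \left(8 + O\right)$ ($C{\left(O \right)} = 3 \left(O + \frac{O}{3}\right) \left(O + 8\right) = 3 \left(O + O \frac{1}{3}\right) \left(8 + O\right) = 3 \left(O + \frac{O}{3}\right) \left(8 + O\right) = 3 \frac{4 O}{3} \left(8 + O\right) = 3 \frac{4 O \left(8 + O\right)}{3} = 4 O \left(8 + O\right)$)
$217 C{\left(-6 \right)} = 217 \cdot 4 \left(-6\right) \left(8 - 6\right) = 217 \cdot 4 \left(-6\right) 2 = 217 \left(-48\right) = -10416$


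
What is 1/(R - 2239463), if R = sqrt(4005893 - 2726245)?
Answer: -2239463/5015193248721 - 4*sqrt(79978)/5015193248721 ≈ -4.4676e-7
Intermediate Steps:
R = 4*sqrt(79978) (R = sqrt(1279648) = 4*sqrt(79978) ≈ 1131.2)
1/(R - 2239463) = 1/(4*sqrt(79978) - 2239463) = 1/(-2239463 + 4*sqrt(79978))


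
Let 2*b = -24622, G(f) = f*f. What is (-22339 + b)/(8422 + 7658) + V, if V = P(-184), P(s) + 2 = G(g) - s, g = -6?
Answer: 115693/536 ≈ 215.85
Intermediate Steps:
G(f) = f²
b = -12311 (b = (½)*(-24622) = -12311)
P(s) = 34 - s (P(s) = -2 + ((-6)² - s) = -2 + (36 - s) = 34 - s)
V = 218 (V = 34 - 1*(-184) = 34 + 184 = 218)
(-22339 + b)/(8422 + 7658) + V = (-22339 - 12311)/(8422 + 7658) + 218 = -34650/16080 + 218 = -34650*1/16080 + 218 = -1155/536 + 218 = 115693/536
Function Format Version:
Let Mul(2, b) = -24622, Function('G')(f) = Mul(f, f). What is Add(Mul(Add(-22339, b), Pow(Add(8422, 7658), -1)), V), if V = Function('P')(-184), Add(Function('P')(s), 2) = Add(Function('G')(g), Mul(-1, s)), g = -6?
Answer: Rational(115693, 536) ≈ 215.85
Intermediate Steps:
Function('G')(f) = Pow(f, 2)
b = -12311 (b = Mul(Rational(1, 2), -24622) = -12311)
Function('P')(s) = Add(34, Mul(-1, s)) (Function('P')(s) = Add(-2, Add(Pow(-6, 2), Mul(-1, s))) = Add(-2, Add(36, Mul(-1, s))) = Add(34, Mul(-1, s)))
V = 218 (V = Add(34, Mul(-1, -184)) = Add(34, 184) = 218)
Add(Mul(Add(-22339, b), Pow(Add(8422, 7658), -1)), V) = Add(Mul(Add(-22339, -12311), Pow(Add(8422, 7658), -1)), 218) = Add(Mul(-34650, Pow(16080, -1)), 218) = Add(Mul(-34650, Rational(1, 16080)), 218) = Add(Rational(-1155, 536), 218) = Rational(115693, 536)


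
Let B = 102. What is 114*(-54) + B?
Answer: -6054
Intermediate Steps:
114*(-54) + B = 114*(-54) + 102 = -6156 + 102 = -6054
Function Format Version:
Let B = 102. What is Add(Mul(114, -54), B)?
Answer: -6054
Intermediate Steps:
Add(Mul(114, -54), B) = Add(Mul(114, -54), 102) = Add(-6156, 102) = -6054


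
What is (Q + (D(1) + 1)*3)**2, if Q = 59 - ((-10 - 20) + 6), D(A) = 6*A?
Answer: 10816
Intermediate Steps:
Q = 83 (Q = 59 - (-30 + 6) = 59 - 1*(-24) = 59 + 24 = 83)
(Q + (D(1) + 1)*3)**2 = (83 + (6*1 + 1)*3)**2 = (83 + (6 + 1)*3)**2 = (83 + 7*3)**2 = (83 + 21)**2 = 104**2 = 10816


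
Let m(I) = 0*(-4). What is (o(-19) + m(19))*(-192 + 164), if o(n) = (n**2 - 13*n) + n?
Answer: -16492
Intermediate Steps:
o(n) = n**2 - 12*n
m(I) = 0
(o(-19) + m(19))*(-192 + 164) = (-19*(-12 - 19) + 0)*(-192 + 164) = (-19*(-31) + 0)*(-28) = (589 + 0)*(-28) = 589*(-28) = -16492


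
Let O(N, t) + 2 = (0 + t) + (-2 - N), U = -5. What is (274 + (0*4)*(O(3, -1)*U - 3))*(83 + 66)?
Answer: 40826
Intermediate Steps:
O(N, t) = -4 + t - N (O(N, t) = -2 + ((0 + t) + (-2 - N)) = -2 + (t + (-2 - N)) = -2 + (-2 + t - N) = -4 + t - N)
(274 + (0*4)*(O(3, -1)*U - 3))*(83 + 66) = (274 + (0*4)*((-4 - 1 - 1*3)*(-5) - 3))*(83 + 66) = (274 + 0*((-4 - 1 - 3)*(-5) - 3))*149 = (274 + 0*(-8*(-5) - 3))*149 = (274 + 0*(40 - 3))*149 = (274 + 0*37)*149 = (274 + 0)*149 = 274*149 = 40826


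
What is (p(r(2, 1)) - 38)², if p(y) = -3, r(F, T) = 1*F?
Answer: 1681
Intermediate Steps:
r(F, T) = F
(p(r(2, 1)) - 38)² = (-3 - 38)² = (-41)² = 1681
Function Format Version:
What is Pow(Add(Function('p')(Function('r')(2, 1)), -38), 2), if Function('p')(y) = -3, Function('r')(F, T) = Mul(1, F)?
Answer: 1681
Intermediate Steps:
Function('r')(F, T) = F
Pow(Add(Function('p')(Function('r')(2, 1)), -38), 2) = Pow(Add(-3, -38), 2) = Pow(-41, 2) = 1681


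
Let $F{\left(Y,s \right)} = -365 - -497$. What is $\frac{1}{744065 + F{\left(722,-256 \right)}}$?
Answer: $\frac{1}{744197} \approx 1.3437 \cdot 10^{-6}$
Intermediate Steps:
$F{\left(Y,s \right)} = 132$ ($F{\left(Y,s \right)} = -365 + 497 = 132$)
$\frac{1}{744065 + F{\left(722,-256 \right)}} = \frac{1}{744065 + 132} = \frac{1}{744197}$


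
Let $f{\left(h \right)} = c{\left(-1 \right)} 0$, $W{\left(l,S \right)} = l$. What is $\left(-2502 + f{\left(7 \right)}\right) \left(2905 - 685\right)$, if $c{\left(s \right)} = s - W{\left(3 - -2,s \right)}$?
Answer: $-5554440$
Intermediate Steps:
$c{\left(s \right)} = -5 + s$ ($c{\left(s \right)} = s - \left(3 - -2\right) = s - \left(3 + 2\right) = s - 5 = -5 + s$)
$f{\left(h \right)} = 0$ ($f{\left(h \right)} = \left(-5 - 1\right) 0 = \left(-6\right) 0 = 0$)
$\left(-2502 + f{\left(7 \right)}\right) \left(2905 - 685\right) = \left(-2502 + 0\right) \left(2905 - 685\right) = \left(-2502\right) 2220 = -5554440$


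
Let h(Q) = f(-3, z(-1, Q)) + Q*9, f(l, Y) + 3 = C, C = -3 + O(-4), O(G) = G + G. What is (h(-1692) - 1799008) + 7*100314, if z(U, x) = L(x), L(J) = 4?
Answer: -1112052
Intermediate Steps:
O(G) = 2*G
z(U, x) = 4
C = -11 (C = -3 + 2*(-4) = -3 - 8 = -11)
f(l, Y) = -14 (f(l, Y) = -3 - 11 = -14)
h(Q) = -14 + 9*Q (h(Q) = -14 + Q*9 = -14 + 9*Q)
(h(-1692) - 1799008) + 7*100314 = ((-14 + 9*(-1692)) - 1799008) + 7*100314 = ((-14 - 15228) - 1799008) + 702198 = (-15242 - 1799008) + 702198 = -1814250 + 702198 = -1112052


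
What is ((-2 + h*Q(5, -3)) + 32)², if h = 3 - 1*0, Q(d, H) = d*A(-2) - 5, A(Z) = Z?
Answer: 225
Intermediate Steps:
Q(d, H) = -5 - 2*d (Q(d, H) = d*(-2) - 5 = -2*d - 5 = -5 - 2*d)
h = 3 (h = 3 + 0 = 3)
((-2 + h*Q(5, -3)) + 32)² = ((-2 + 3*(-5 - 2*5)) + 32)² = ((-2 + 3*(-5 - 10)) + 32)² = ((-2 + 3*(-15)) + 32)² = ((-2 - 45) + 32)² = (-47 + 32)² = (-15)² = 225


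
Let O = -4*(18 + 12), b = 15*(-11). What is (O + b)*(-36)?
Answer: 10260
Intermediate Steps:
b = -165
O = -120 (O = -4*30 = -120)
(O + b)*(-36) = (-120 - 165)*(-36) = -285*(-36) = 10260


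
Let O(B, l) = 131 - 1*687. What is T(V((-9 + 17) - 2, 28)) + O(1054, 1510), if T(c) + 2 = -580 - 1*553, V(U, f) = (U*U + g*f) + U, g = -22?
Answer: -1691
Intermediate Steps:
V(U, f) = U + U**2 - 22*f (V(U, f) = (U*U - 22*f) + U = (U**2 - 22*f) + U = U + U**2 - 22*f)
O(B, l) = -556 (O(B, l) = 131 - 687 = -556)
T(c) = -1135 (T(c) = -2 + (-580 - 1*553) = -2 + (-580 - 553) = -2 - 1133 = -1135)
T(V((-9 + 17) - 2, 28)) + O(1054, 1510) = -1135 - 556 = -1691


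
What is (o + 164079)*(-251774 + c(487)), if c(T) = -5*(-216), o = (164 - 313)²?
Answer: -46699278320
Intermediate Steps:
o = 22201 (o = (-149)² = 22201)
c(T) = 1080
(o + 164079)*(-251774 + c(487)) = (22201 + 164079)*(-251774 + 1080) = 186280*(-250694) = -46699278320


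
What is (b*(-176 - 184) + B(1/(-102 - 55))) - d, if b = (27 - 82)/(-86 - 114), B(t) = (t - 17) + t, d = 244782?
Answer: -38448988/157 ≈ -2.4490e+5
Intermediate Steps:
B(t) = -17 + 2*t (B(t) = (-17 + t) + t = -17 + 2*t)
b = 11/40 (b = -55/(-200) = -55*(-1/200) = 11/40 ≈ 0.27500)
(b*(-176 - 184) + B(1/(-102 - 55))) - d = (11*(-176 - 184)/40 + (-17 + 2/(-102 - 55))) - 1*244782 = ((11/40)*(-360) + (-17 + 2/(-157))) - 244782 = (-99 + (-17 + 2*(-1/157))) - 244782 = (-99 + (-17 - 2/157)) - 244782 = (-99 - 2671/157) - 244782 = -18214/157 - 244782 = -38448988/157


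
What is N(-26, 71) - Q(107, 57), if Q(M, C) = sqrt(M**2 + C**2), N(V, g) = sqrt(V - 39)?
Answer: -sqrt(14698) + I*sqrt(65) ≈ -121.24 + 8.0623*I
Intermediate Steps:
N(V, g) = sqrt(-39 + V)
Q(M, C) = sqrt(C**2 + M**2)
N(-26, 71) - Q(107, 57) = sqrt(-39 - 26) - sqrt(57**2 + 107**2) = sqrt(-65) - sqrt(3249 + 11449) = I*sqrt(65) - sqrt(14698) = -sqrt(14698) + I*sqrt(65)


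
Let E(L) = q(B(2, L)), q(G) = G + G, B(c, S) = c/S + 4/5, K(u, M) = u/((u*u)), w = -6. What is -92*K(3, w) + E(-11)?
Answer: -4856/165 ≈ -29.430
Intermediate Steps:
K(u, M) = 1/u (K(u, M) = u/(u²) = u/u² = 1/u)
B(c, S) = ⅘ + c/S (B(c, S) = c/S + 4*(⅕) = c/S + ⅘ = ⅘ + c/S)
q(G) = 2*G
E(L) = 8/5 + 4/L (E(L) = 2*(⅘ + 2/L) = 8/5 + 4/L)
-92*K(3, w) + E(-11) = -92/3 + (8/5 + 4/(-11)) = -92*⅓ + (8/5 + 4*(-1/11)) = -92/3 + (8/5 - 4/11) = -92/3 + 68/55 = -4856/165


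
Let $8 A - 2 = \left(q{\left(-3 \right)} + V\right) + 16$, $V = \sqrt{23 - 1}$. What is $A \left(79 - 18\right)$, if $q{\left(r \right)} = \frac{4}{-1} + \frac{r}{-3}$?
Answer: $\frac{915}{8} + \frac{61 \sqrt{22}}{8} \approx 150.14$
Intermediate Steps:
$V = \sqrt{22} \approx 4.6904$
$q{\left(r \right)} = -4 - \frac{r}{3}$ ($q{\left(r \right)} = 4 \left(-1\right) + r \left(- \frac{1}{3}\right) = -4 - \frac{r}{3}$)
$A = \frac{15}{8} + \frac{\sqrt{22}}{8}$ ($A = \frac{1}{4} + \frac{\left(\left(-4 - -1\right) + \sqrt{22}\right) + 16}{8} = \frac{1}{4} + \frac{\left(\left(-4 + 1\right) + \sqrt{22}\right) + 16}{8} = \frac{1}{4} + \frac{\left(-3 + \sqrt{22}\right) + 16}{8} = \frac{1}{4} + \frac{13 + \sqrt{22}}{8} = \frac{1}{4} + \left(\frac{13}{8} + \frac{\sqrt{22}}{8}\right) = \frac{15}{8} + \frac{\sqrt{22}}{8} \approx 2.4613$)
$A \left(79 - 18\right) = \left(\frac{15}{8} + \frac{\sqrt{22}}{8}\right) \left(79 - 18\right) = \left(\frac{15}{8} + \frac{\sqrt{22}}{8}\right) 61 = \frac{915}{8} + \frac{61 \sqrt{22}}{8}$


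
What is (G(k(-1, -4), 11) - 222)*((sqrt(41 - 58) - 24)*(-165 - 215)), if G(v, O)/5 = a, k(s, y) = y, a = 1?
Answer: -1979040 + 82460*I*sqrt(17) ≈ -1.979e+6 + 3.3999e+5*I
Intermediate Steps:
G(v, O) = 5 (G(v, O) = 5*1 = 5)
(G(k(-1, -4), 11) - 222)*((sqrt(41 - 58) - 24)*(-165 - 215)) = (5 - 222)*((sqrt(41 - 58) - 24)*(-165 - 215)) = -217*(sqrt(-17) - 24)*(-380) = -217*(I*sqrt(17) - 24)*(-380) = -217*(-24 + I*sqrt(17))*(-380) = -217*(9120 - 380*I*sqrt(17)) = -1979040 + 82460*I*sqrt(17)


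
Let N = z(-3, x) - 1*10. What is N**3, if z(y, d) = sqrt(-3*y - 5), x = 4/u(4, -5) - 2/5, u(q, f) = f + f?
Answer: -512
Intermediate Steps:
u(q, f) = 2*f
x = -4/5 (x = 4/((2*(-5))) - 2/5 = 4/(-10) - 2*1/5 = 4*(-1/10) - 2/5 = -2/5 - 2/5 = -4/5 ≈ -0.80000)
z(y, d) = sqrt(-5 - 3*y)
N = -8 (N = sqrt(-5 - 3*(-3)) - 1*10 = sqrt(-5 + 9) - 10 = sqrt(4) - 10 = 2 - 10 = -8)
N**3 = (-8)**3 = -512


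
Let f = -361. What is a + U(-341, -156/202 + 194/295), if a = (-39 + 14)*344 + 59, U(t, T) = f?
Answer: -8902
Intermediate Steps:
U(t, T) = -361
a = -8541 (a = -25*344 + 59 = -8600 + 59 = -8541)
a + U(-341, -156/202 + 194/295) = -8541 - 361 = -8902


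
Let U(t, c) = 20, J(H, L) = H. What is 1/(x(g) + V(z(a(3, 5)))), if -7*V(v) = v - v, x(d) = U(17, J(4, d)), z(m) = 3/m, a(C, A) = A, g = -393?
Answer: 1/20 ≈ 0.050000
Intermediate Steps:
x(d) = 20
V(v) = 0 (V(v) = -(v - v)/7 = -1/7*0 = 0)
1/(x(g) + V(z(a(3, 5)))) = 1/(20 + 0) = 1/20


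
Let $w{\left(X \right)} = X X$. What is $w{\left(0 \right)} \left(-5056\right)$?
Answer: $0$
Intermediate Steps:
$w{\left(X \right)} = X^{2}$
$w{\left(0 \right)} \left(-5056\right) = 0^{2} \left(-5056\right) = 0 \left(-5056\right) = 0$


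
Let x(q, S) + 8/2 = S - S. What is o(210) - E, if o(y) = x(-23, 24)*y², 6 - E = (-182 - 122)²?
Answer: -83990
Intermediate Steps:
E = -92410 (E = 6 - (-182 - 122)² = 6 - 1*(-304)² = 6 - 1*92416 = 6 - 92416 = -92410)
x(q, S) = -4 (x(q, S) = -4 + (S - S) = -4 + 0 = -4)
o(y) = -4*y²
o(210) - E = -4*210² - 1*(-92410) = -4*44100 + 92410 = -176400 + 92410 = -83990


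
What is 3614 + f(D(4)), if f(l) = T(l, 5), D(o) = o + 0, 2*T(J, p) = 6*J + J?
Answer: 3628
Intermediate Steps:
T(J, p) = 7*J/2 (T(J, p) = (6*J + J)/2 = (7*J)/2 = 7*J/2)
D(o) = o
f(l) = 7*l/2
3614 + f(D(4)) = 3614 + (7/2)*4 = 3614 + 14 = 3628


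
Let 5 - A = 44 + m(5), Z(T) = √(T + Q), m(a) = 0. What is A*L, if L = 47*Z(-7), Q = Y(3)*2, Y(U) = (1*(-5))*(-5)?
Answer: -1833*√43 ≈ -12020.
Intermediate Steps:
Y(U) = 25 (Y(U) = -5*(-5) = 25)
Q = 50 (Q = 25*2 = 50)
Z(T) = √(50 + T) (Z(T) = √(T + 50) = √(50 + T))
L = 47*√43 (L = 47*√(50 - 7) = 47*√43 ≈ 308.20)
A = -39 (A = 5 - (44 + 0) = 5 - 1*44 = 5 - 44 = -39)
A*L = -1833*√43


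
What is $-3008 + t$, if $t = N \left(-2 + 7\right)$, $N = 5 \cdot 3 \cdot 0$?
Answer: $-3008$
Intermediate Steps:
$N = 0$ ($N = 15 \cdot 0 = 0$)
$t = 0$ ($t = 0 \left(-2 + 7\right) = 0 \cdot 5 = 0$)
$-3008 + t = -3008 + 0 = -3008$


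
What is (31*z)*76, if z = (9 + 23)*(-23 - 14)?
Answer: -2789504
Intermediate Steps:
z = -1184 (z = 32*(-37) = -1184)
(31*z)*76 = (31*(-1184))*76 = -36704*76 = -2789504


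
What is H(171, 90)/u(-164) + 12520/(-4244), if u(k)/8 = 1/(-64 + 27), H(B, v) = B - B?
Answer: -3130/1061 ≈ -2.9500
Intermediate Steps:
H(B, v) = 0
u(k) = -8/37 (u(k) = 8/(-64 + 27) = 8/(-37) = 8*(-1/37) = -8/37)
H(171, 90)/u(-164) + 12520/(-4244) = 0/(-8/37) + 12520/(-4244) = 0*(-37/8) + 12520*(-1/4244) = 0 - 3130/1061 = -3130/1061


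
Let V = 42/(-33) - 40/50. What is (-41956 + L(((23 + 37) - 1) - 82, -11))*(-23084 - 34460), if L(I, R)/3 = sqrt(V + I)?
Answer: 2414316064 - 172632*I*sqrt(75845)/55 ≈ 2.4143e+9 - 8.6442e+5*I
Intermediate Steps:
V = -114/55 (V = 42*(-1/33) - 40*1/50 = -14/11 - 4/5 = -114/55 ≈ -2.0727)
L(I, R) = 3*sqrt(-114/55 + I)
(-41956 + L(((23 + 37) - 1) - 82, -11))*(-23084 - 34460) = (-41956 + 3*sqrt(-6270 + 3025*(((23 + 37) - 1) - 82))/55)*(-23084 - 34460) = (-41956 + 3*sqrt(-6270 + 3025*((60 - 1) - 82))/55)*(-57544) = (-41956 + 3*sqrt(-6270 + 3025*(59 - 82))/55)*(-57544) = (-41956 + 3*sqrt(-6270 + 3025*(-23))/55)*(-57544) = (-41956 + 3*sqrt(-6270 - 69575)/55)*(-57544) = (-41956 + 3*sqrt(-75845)/55)*(-57544) = (-41956 + 3*(I*sqrt(75845))/55)*(-57544) = (-41956 + 3*I*sqrt(75845)/55)*(-57544) = 2414316064 - 172632*I*sqrt(75845)/55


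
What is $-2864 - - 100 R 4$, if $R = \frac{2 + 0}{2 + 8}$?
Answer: $-2784$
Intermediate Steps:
$R = \frac{1}{5}$ ($R = \frac{2}{10} = 2 \cdot \frac{1}{10} = \frac{1}{5} \approx 0.2$)
$-2864 - - 100 R 4 = -2864 - \left(-100\right) \frac{1}{5} \cdot 4 = -2864 - \left(-20\right) 4 = -2864 - -80 = -2864 + 80 = -2784$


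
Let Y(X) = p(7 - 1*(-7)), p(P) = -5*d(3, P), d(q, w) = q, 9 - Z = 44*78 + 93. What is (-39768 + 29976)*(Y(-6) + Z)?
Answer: 34575552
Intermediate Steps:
Z = -3516 (Z = 9 - (44*78 + 93) = 9 - (3432 + 93) = 9 - 1*3525 = 9 - 3525 = -3516)
p(P) = -15 (p(P) = -5*3 = -15)
Y(X) = -15
(-39768 + 29976)*(Y(-6) + Z) = (-39768 + 29976)*(-15 - 3516) = -9792*(-3531) = 34575552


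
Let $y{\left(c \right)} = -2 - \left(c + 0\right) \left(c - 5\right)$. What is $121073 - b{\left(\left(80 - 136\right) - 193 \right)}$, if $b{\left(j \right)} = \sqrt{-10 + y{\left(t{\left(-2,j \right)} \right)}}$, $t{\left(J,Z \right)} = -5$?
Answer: $121073 - i \sqrt{62} \approx 1.2107 \cdot 10^{5} - 7.874 i$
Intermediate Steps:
$y{\left(c \right)} = -2 - c \left(-5 + c\right)$
$b{\left(j \right)} = i \sqrt{62}$ ($b{\left(j \right)} = \sqrt{-10 - 52} = \sqrt{-62} = i \sqrt{62}$)
$121073 - b{\left(\left(80 - 136\right) - 193 \right)} = 121073 - i \sqrt{62}$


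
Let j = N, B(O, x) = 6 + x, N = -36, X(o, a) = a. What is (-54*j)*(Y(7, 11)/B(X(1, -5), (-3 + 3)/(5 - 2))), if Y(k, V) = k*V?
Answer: 24948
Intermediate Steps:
Y(k, V) = V*k
j = -36
(-54*j)*(Y(7, 11)/B(X(1, -5), (-3 + 3)/(5 - 2))) = (-54*(-36))*((11*7)/(6 + (-3 + 3)/(5 - 2))) = 1944*(77/(6 + 0/3)) = 1944*(77/(6 + 0*(⅓))) = 1944*(77/(6 + 0)) = 1944*(77/6) = 24948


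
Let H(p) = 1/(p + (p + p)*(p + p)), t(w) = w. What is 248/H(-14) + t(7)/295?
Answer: 56333207/295 ≈ 1.9096e+5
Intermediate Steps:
H(p) = 1/(p + 4*p²) (H(p) = 1/(p + (2*p)*(2*p)) = 1/(p + 4*p²))
248/H(-14) + t(7)/295 = 248/((1/((-14)*(1 + 4*(-14))))) + 7/295 = 248/((-1/(14*(1 - 56)))) + 7*(1/295) = 248/((-1/14/(-55))) + 7/295 = 248/((-1/14*(-1/55))) + 7/295 = 248/(1/770) + 7/295 = 248*770 + 7/295 = 190960 + 7/295 = 56333207/295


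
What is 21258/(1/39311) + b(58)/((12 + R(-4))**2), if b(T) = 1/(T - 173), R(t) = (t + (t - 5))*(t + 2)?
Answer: 138771897902279/166060 ≈ 8.3567e+8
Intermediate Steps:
R(t) = (-5 + 2*t)*(2 + t) (R(t) = (t + (-5 + t))*(2 + t) = (-5 + 2*t)*(2 + t))
b(T) = 1/(-173 + T)
21258/(1/39311) + b(58)/((12 + R(-4))**2) = 21258/(1/39311) + 1/((-173 + 58)*((12 + (-10 - 1*(-4) + 2*(-4)**2))**2)) = 21258/(1/39311) + 1/((-115)*((12 + (-10 + 4 + 2*16))**2)) = 21258*39311 - 1/(115*(12 + (-10 + 4 + 32))**2) = 835673238 - 1/(115*(12 + 26)**2) = 835673238 - 1/(115*(38**2)) = 835673238 - 1/115/1444 = 835673238 - 1/115*1/1444 = 835673238 - 1/166060 = 138771897902279/166060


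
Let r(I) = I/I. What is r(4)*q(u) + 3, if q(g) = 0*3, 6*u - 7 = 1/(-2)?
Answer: 3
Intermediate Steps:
r(I) = 1
u = 13/12 (u = 7/6 + (⅙)/(-2) = 7/6 + (⅙)*(-½) = 7/6 - 1/12 = 13/12 ≈ 1.0833)
q(g) = 0
r(4)*q(u) + 3 = 1*0 + 3 = 0 + 3 = 3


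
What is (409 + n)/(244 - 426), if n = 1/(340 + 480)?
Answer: -335381/149240 ≈ -2.2473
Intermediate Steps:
n = 1/820 ≈ 0.0012195
(409 + n)/(244 - 426) = (409 + 1/820)/(244 - 426) = (335381/820)/(-182) = (335381/820)*(-1/182) = -335381/149240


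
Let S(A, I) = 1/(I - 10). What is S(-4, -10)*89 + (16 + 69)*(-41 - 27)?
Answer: -115689/20 ≈ -5784.5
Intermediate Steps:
S(A, I) = 1/(-10 + I)
S(-4, -10)*89 + (16 + 69)*(-41 - 27) = 89/(-10 - 10) + (16 + 69)*(-41 - 27) = 89/(-20) + 85*(-68) = -1/20*89 - 5780 = -89/20 - 5780 = -115689/20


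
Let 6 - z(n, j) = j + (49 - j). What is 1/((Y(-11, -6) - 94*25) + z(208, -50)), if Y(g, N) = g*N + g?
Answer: -1/2338 ≈ -0.00042772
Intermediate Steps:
z(n, j) = -43 (z(n, j) = 6 - (j + (49 - j)) = 6 - 1*49 = 6 - 49 = -43)
Y(g, N) = g + N*g (Y(g, N) = N*g + g = g + N*g)
1/((Y(-11, -6) - 94*25) + z(208, -50)) = 1/((-11*(1 - 6) - 94*25) - 43) = 1/((-11*(-5) - 2350) - 43) = 1/((55 - 2350) - 43) = 1/(-2295 - 43) = 1/(-2338) = -1/2338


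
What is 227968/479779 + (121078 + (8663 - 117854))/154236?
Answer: 40864005421/73999193844 ≈ 0.55222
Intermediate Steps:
227968/479779 + (121078 + (8663 - 117854))/154236 = 227968*(1/479779) + (121078 - 109191)*(1/154236) = 227968/479779 + 11887*(1/154236) = 227968/479779 + 11887/154236 = 40864005421/73999193844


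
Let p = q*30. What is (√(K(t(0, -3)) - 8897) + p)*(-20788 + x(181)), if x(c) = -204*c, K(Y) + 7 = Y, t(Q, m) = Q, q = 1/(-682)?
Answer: 865680/341 - 115424*I*√2226 ≈ 2538.7 - 5.4458e+6*I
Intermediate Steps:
q = -1/682 ≈ -0.0014663
K(Y) = -7 + Y
p = -15/341 (p = -1/682*30 = -15/341 ≈ -0.043988)
(√(K(t(0, -3)) - 8897) + p)*(-20788 + x(181)) = (√((-7 + 0) - 8897) - 15/341)*(-20788 - 204*181) = (√(-7 - 8897) - 15/341)*(-20788 - 36924) = (√(-8904) - 15/341)*(-57712) = (2*I*√2226 - 15/341)*(-57712) = (-15/341 + 2*I*√2226)*(-57712) = 865680/341 - 115424*I*√2226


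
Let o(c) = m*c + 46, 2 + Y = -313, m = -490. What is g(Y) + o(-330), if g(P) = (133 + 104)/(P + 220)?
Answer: 15365633/95 ≈ 1.6174e+5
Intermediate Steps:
Y = -315 (Y = -2 - 313 = -315)
o(c) = 46 - 490*c (o(c) = -490*c + 46 = 46 - 490*c)
g(P) = 237/(220 + P)
g(Y) + o(-330) = 237/(220 - 315) + (46 - 490*(-330)) = 237/(-95) + (46 + 161700) = 237*(-1/95) + 161746 = -237/95 + 161746 = 15365633/95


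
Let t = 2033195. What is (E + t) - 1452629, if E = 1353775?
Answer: 1934341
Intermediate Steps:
(E + t) - 1452629 = (1353775 + 2033195) - 1452629 = 3386970 - 1452629 = 1934341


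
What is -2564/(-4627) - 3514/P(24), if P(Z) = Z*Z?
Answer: -7391207/1332576 ≈ -5.5466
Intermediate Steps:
P(Z) = Z²
-2564/(-4627) - 3514/P(24) = -2564/(-4627) - 3514/(24²) = -2564*(-1/4627) - 3514/576 = 2564/4627 - 3514*1/576 = 2564/4627 - 1757/288 = -7391207/1332576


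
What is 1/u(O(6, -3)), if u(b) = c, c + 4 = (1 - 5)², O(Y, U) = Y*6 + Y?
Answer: 1/12 ≈ 0.083333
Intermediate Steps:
O(Y, U) = 7*Y (O(Y, U) = 6*Y + Y = 7*Y)
c = 12 (c = -4 + (1 - 5)² = -4 + (-4)² = -4 + 16 = 12)
u(b) = 12
1/u(O(6, -3)) = 1/12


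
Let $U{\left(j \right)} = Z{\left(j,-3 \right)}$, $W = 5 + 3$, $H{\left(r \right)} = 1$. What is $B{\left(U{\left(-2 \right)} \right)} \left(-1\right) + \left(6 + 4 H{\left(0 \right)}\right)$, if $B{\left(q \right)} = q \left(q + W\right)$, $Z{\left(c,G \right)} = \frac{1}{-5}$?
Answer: $\frac{289}{25} \approx 11.56$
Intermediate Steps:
$Z{\left(c,G \right)} = - \frac{1}{5}$
$W = 8$
$U{\left(j \right)} = - \frac{1}{5}$
$B{\left(q \right)} = q \left(8 + q\right)$ ($B{\left(q \right)} = q \left(q + 8\right) = q \left(8 + q\right)$)
$B{\left(U{\left(-2 \right)} \right)} \left(-1\right) + \left(6 + 4 H{\left(0 \right)}\right) = - \frac{8 - \frac{1}{5}}{5} \left(-1\right) + \left(6 + 4 \cdot 1\right) = \left(- \frac{1}{5}\right) \frac{39}{5} \left(-1\right) + \left(6 + 4\right) = \left(- \frac{39}{25}\right) \left(-1\right) + 10 = \frac{39}{25} + 10 = \frac{289}{25}$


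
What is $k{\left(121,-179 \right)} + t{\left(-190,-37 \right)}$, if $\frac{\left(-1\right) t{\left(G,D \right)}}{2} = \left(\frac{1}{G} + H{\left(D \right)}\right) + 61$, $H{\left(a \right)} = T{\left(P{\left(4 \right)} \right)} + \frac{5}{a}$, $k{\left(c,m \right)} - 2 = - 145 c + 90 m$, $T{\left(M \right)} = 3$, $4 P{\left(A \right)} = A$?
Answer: $- \frac{118739228}{3515} \approx -33781.0$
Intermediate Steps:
$P{\left(A \right)} = \frac{A}{4}$
$k{\left(c,m \right)} = 2 - 145 c + 90 m$ ($k{\left(c,m \right)} = 2 - \left(- 90 m + 145 c\right) = 2 - 145 c + 90 m$)
$H{\left(a \right)} = 3 + \frac{5}{a}$
$t{\left(G,D \right)} = -128 - \frac{10}{D} - \frac{2}{G}$ ($t{\left(G,D \right)} = - 2 \left(\left(\frac{1}{G} + \left(3 + \frac{5}{D}\right)\right) + 61\right) = - 2 \left(\left(3 + \frac{1}{G} + \frac{5}{D}\right) + 61\right) = - 2 \left(64 + \frac{1}{G} + \frac{5}{D}\right) = -128 - \frac{10}{D} - \frac{2}{G}$)
$k{\left(121,-179 \right)} + t{\left(-190,-37 \right)} = \left(2 - 17545 + 90 \left(-179\right)\right) - \left(128 - \frac{10}{37} - \frac{1}{95}\right) = \left(2 - 17545 - 16110\right) - \frac{448933}{3515} = -33653 + \left(-128 + \frac{10}{37} + \frac{1}{95}\right) = -33653 - \frac{448933}{3515} = - \frac{118739228}{3515}$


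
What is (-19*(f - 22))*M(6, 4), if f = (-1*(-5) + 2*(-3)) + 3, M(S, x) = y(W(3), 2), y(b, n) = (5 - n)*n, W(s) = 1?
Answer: 2280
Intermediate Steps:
y(b, n) = n*(5 - n)
M(S, x) = 6 (M(S, x) = 2*(5 - 1*2) = 2*(5 - 2) = 2*3 = 6)
f = 2 (f = (5 - 6) + 3 = -1 + 3 = 2)
(-19*(f - 22))*M(6, 4) = -19*(2 - 22)*6 = -19*(-20)*6 = 380*6 = 2280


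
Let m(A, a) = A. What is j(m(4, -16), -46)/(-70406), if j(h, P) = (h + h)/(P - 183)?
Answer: 4/8061487 ≈ 4.9619e-7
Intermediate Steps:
j(h, P) = 2*h/(-183 + P) (j(h, P) = (2*h)/(-183 + P) = 2*h/(-183 + P))
j(m(4, -16), -46)/(-70406) = (2*4/(-183 - 46))/(-70406) = (2*4/(-229))*(-1/70406) = (2*4*(-1/229))*(-1/70406) = -8/229*(-1/70406) = 4/8061487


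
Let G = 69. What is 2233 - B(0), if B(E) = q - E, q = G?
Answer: 2164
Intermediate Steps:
q = 69
B(E) = 69 - E
2233 - B(0) = 2233 - (69 - 1*0) = 2233 - (69 + 0) = 2233 - 1*69 = 2233 - 69 = 2164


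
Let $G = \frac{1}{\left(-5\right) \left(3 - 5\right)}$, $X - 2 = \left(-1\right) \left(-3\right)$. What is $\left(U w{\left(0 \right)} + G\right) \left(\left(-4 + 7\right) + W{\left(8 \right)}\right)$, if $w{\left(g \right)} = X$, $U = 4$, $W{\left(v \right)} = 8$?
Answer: $\frac{2211}{10} \approx 221.1$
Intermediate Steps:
$X = 5$ ($X = 2 - -3 = 2 + 3 = 5$)
$w{\left(g \right)} = 5$
$G = \frac{1}{10}$ ($G = \frac{1}{\left(-5\right) \left(-2\right)} = \frac{1}{10} \approx 0.1$)
$\left(U w{\left(0 \right)} + G\right) \left(\left(-4 + 7\right) + W{\left(8 \right)}\right) = \left(4 \cdot 5 + \frac{1}{10}\right) \left(\left(-4 + 7\right) + 8\right) = \left(20 + \frac{1}{10}\right) \left(3 + 8\right) = \frac{201}{10} \cdot 11 = \frac{2211}{10}$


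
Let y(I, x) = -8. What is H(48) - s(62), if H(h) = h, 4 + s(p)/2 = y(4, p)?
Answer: 72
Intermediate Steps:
s(p) = -24 (s(p) = -8 + 2*(-8) = -8 - 16 = -24)
H(48) - s(62) = 48 - 1*(-24) = 48 + 24 = 72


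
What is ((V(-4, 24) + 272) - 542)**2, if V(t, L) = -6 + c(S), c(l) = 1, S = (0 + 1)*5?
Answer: 75625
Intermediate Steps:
S = 5 (S = 1*5 = 5)
V(t, L) = -5 (V(t, L) = -6 + 1 = -5)
((V(-4, 24) + 272) - 542)**2 = ((-5 + 272) - 542)**2 = (267 - 542)**2 = (-275)**2 = 75625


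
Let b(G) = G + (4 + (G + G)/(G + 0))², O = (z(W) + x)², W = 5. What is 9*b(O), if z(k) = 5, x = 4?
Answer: 1053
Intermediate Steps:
O = 81 (O = (5 + 4)² = 9² = 81)
b(G) = 36 + G (b(G) = G + (4 + (2*G)/G)² = G + (4 + 2)² = G + 6² = G + 36 = 36 + G)
9*b(O) = 9*(36 + 81) = 9*117 = 1053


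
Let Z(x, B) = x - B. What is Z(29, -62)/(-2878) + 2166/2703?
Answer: 1995925/2593078 ≈ 0.76971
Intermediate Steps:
Z(29, -62)/(-2878) + 2166/2703 = (29 - 1*(-62))/(-2878) + 2166/2703 = (29 + 62)*(-1/2878) + 2166*(1/2703) = 91*(-1/2878) + 722/901 = -91/2878 + 722/901 = 1995925/2593078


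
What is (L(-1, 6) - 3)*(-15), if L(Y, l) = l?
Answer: -45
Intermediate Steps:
(L(-1, 6) - 3)*(-15) = (6 - 3)*(-15) = 3*(-15) = -45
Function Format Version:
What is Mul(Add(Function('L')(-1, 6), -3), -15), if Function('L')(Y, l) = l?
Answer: -45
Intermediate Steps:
Mul(Add(Function('L')(-1, 6), -3), -15) = Mul(Add(6, -3), -15) = Mul(3, -15) = -45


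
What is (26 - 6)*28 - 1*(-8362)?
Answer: 8922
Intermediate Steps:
(26 - 6)*28 - 1*(-8362) = 20*28 + 8362 = 560 + 8362 = 8922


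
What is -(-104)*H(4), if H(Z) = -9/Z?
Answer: -234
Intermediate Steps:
-(-104)*H(4) = -(-104)*(-9/4) = -(-104)*(-9*1/4) = -(-104)*(-9)/4 = -4*117/2 = -234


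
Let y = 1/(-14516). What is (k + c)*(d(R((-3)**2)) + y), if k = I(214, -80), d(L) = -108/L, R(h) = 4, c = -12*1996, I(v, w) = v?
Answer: 4651852777/7258 ≈ 6.4093e+5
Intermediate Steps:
c = -23952
k = 214
y = -1/14516 ≈ -6.8889e-5
(k + c)*(d(R((-3)**2)) + y) = (214 - 23952)*(-108/4 - 1/14516) = -23738*(-108*1/4 - 1/14516) = -23738*(-27 - 1/14516) = -23738*(-391933/14516) = 4651852777/7258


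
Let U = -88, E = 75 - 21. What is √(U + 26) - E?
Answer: -54 + I*√62 ≈ -54.0 + 7.874*I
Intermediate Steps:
E = 54
√(U + 26) - E = √(-88 + 26) - 1*54 = √(-62) - 54 = I*√62 - 54 = -54 + I*√62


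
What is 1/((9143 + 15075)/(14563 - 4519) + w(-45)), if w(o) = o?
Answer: -5022/213881 ≈ -0.023480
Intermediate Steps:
1/((9143 + 15075)/(14563 - 4519) + w(-45)) = 1/((9143 + 15075)/(14563 - 4519) - 45) = 1/(24218/10044 - 45) = 1/(24218*(1/10044) - 45) = 1/(12109/5022 - 45) = 1/(-213881/5022) = -5022/213881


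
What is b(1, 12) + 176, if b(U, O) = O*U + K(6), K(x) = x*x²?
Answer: 404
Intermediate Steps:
K(x) = x³
b(U, O) = 216 + O*U (b(U, O) = O*U + 6³ = O*U + 216 = 216 + O*U)
b(1, 12) + 176 = (216 + 12*1) + 176 = (216 + 12) + 176 = 228 + 176 = 404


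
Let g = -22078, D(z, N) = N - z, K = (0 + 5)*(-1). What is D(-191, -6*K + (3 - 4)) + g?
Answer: -21858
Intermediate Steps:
K = -5 (K = 5*(-1) = -5)
D(-191, -6*K + (3 - 4)) + g = ((-6*(-5) + (3 - 4)) - 1*(-191)) - 22078 = ((30 - 1) + 191) - 22078 = (29 + 191) - 22078 = 220 - 22078 = -21858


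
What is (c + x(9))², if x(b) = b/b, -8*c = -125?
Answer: 17689/64 ≈ 276.39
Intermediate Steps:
c = 125/8 (c = -⅛*(-125) = 125/8 ≈ 15.625)
x(b) = 1
(c + x(9))² = (125/8 + 1)² = (133/8)² = 17689/64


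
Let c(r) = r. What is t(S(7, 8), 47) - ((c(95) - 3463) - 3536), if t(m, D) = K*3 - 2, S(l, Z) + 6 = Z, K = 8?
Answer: 6926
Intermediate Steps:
S(l, Z) = -6 + Z
t(m, D) = 22 (t(m, D) = 8*3 - 2 = 24 - 2 = 22)
t(S(7, 8), 47) - ((c(95) - 3463) - 3536) = 22 - ((95 - 3463) - 3536) = 22 - (-3368 - 3536) = 22 - 1*(-6904) = 22 + 6904 = 6926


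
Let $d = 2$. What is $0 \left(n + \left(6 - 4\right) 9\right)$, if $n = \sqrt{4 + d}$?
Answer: $0$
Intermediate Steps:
$n = \sqrt{6}$ ($n = \sqrt{4 + 2} = \sqrt{6} \approx 2.4495$)
$0 \left(n + \left(6 - 4\right) 9\right) = 0 \left(\sqrt{6} + \left(6 - 4\right) 9\right) = 0 \left(\sqrt{6} + 2 \cdot 9\right) = 0 \left(\sqrt{6} + 18\right) = 0 \left(18 + \sqrt{6}\right) = 0$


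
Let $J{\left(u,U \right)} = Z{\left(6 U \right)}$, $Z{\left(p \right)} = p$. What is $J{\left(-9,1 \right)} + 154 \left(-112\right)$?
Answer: $-17242$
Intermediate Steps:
$J{\left(u,U \right)} = 6 U$
$J{\left(-9,1 \right)} + 154 \left(-112\right) = 6 \cdot 1 + 154 \left(-112\right) = 6 - 17248 = -17242$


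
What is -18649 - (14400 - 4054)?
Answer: -28995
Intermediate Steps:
-18649 - (14400 - 4054) = -18649 - 1*10346 = -18649 - 10346 = -28995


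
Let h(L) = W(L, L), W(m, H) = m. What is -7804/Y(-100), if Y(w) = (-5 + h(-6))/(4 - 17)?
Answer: -101452/11 ≈ -9222.9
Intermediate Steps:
h(L) = L
Y(w) = 11/13 (Y(w) = (-5 - 6)/(4 - 17) = -11/(-13) = -11*(-1/13) = 11/13)
-7804/Y(-100) = -7804/11/13 = -7804*13/11 = -101452/11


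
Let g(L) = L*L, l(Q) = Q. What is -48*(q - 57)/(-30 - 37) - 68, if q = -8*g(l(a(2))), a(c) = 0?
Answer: -7292/67 ≈ -108.84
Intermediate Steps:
g(L) = L²
q = 0 (q = -8*0² = -8*0 = 0)
-48*(q - 57)/(-30 - 37) - 68 = -48*(0 - 57)/(-30 - 37) - 68 = -(-2736)/(-67) - 68 = -(-2736)*(-1)/67 - 68 = -48*57/67 - 68 = -2736/67 - 68 = -7292/67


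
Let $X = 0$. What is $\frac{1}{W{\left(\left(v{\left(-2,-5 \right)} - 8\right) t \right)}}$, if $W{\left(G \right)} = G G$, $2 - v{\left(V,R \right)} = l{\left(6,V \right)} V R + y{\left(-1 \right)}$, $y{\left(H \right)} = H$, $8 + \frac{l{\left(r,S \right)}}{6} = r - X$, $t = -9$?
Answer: $\frac{1}{1071225} \approx 9.3351 \cdot 10^{-7}$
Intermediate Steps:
$l{\left(r,S \right)} = -48 + 6 r$ ($l{\left(r,S \right)} = -48 + 6 \left(r - 0\right) = -48 + 6 \left(r + 0\right) = -48 + 6 r$)
$v{\left(V,R \right)} = 3 + 12 R V$ ($v{\left(V,R \right)} = 2 - \left(\left(-48 + 6 \cdot 6\right) V R - 1\right) = 2 - \left(\left(-48 + 36\right) V R - 1\right) = 2 - \left(- 12 V R - 1\right) = 2 - \left(- 12 R V - 1\right) = 2 - \left(-1 - 12 R V\right) = 2 + \left(1 + 12 R V\right) = 3 + 12 R V$)
$W{\left(G \right)} = G^{2}$
$\frac{1}{W{\left(\left(v{\left(-2,-5 \right)} - 8\right) t \right)}} = \frac{1}{\left(\left(\left(3 + 12 \left(-5\right) \left(-2\right)\right) - 8\right) \left(-9\right)\right)^{2}} = \frac{1}{\left(\left(\left(3 + 120\right) - 8\right) \left(-9\right)\right)^{2}} = \frac{1}{\left(\left(123 - 8\right) \left(-9\right)\right)^{2}} = \frac{1}{\left(115 \left(-9\right)\right)^{2}} = \frac{1}{\left(-1035\right)^{2}} = \frac{1}{1071225}$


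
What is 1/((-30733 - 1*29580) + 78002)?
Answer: 1/17689 ≈ 5.6532e-5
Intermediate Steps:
1/((-30733 - 1*29580) + 78002) = 1/((-30733 - 29580) + 78002) = 1/(-60313 + 78002) = 1/17689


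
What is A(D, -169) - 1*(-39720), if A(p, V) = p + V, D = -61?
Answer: 39490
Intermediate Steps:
A(p, V) = V + p
A(D, -169) - 1*(-39720) = (-169 - 61) - 1*(-39720) = -230 + 39720 = 39490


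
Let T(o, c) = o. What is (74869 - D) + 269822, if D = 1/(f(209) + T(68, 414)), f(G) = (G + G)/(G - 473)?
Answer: 274718715/797 ≈ 3.4469e+5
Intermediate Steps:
f(G) = 2*G/(-473 + G) (f(G) = (2*G)/(-473 + G) = 2*G/(-473 + G))
D = 12/797 (D = 1/(2*209/(-473 + 209) + 68) = 1/(2*209/(-264) + 68) = 1/(2*209*(-1/264) + 68) = 1/(-19/12 + 68) = 1/(797/12) = 12/797 ≈ 0.015056)
(74869 - D) + 269822 = (74869 - 1*12/797) + 269822 = (74869 - 12/797) + 269822 = 59670581/797 + 269822 = 274718715/797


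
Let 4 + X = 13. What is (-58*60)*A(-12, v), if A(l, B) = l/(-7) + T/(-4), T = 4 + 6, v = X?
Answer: 19140/7 ≈ 2734.3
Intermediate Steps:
X = 9 (X = -4 + 13 = 9)
v = 9
T = 10
A(l, B) = -5/2 - l/7 (A(l, B) = l/(-7) + 10/(-4) = l*(-⅐) + 10*(-¼) = -l/7 - 5/2 = -5/2 - l/7)
(-58*60)*A(-12, v) = (-58*60)*(-5/2 - ⅐*(-12)) = -3480*(-5/2 + 12/7) = -3480*(-11/14) = 19140/7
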